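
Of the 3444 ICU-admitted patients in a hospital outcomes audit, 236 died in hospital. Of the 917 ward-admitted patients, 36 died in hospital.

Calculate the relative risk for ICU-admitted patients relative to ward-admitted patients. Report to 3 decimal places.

risk, ICU-admitted patients = 236/3444 = 0.06852
risk, ward-admitted patients = 36/917 = 0.03926
RR = 0.06852 / 0.03926 = 1.745

1.745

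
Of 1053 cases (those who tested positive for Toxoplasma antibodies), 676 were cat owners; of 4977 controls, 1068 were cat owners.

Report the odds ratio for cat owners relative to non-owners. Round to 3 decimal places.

OR = (676 × 3909) / (1068 × 377) = 2642484/402636 ≈ 6.563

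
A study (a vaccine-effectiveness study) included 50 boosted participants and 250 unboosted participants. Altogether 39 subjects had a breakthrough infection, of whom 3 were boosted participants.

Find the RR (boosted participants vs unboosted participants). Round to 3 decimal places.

boosted participants without the outcome: 50 − 3 = 47
unboosted participants with the outcome: 39 − 3 = 36
unboosted participants without the outcome: 250 − 36 = 214
risk, boosted participants = 3/50 = 0.0600
risk, unboosted participants = 36/250 = 0.1440
RR = 0.0600 / 0.1440 = 0.417

0.417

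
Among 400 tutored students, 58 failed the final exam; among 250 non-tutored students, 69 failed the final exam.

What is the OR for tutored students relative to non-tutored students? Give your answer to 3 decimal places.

OR = (58 × 181) / (342 × 69) = 10498/23598 ≈ 0.445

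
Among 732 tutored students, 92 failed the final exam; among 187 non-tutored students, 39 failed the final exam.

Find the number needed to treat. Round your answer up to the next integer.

NNT = 13

risk, tutored students = 92/732 = 0.125683
risk, non-tutored students = 39/187 = 0.208556
absolute risk difference = 0.082873
1 / 0.082873 = 12.067 → round up → 13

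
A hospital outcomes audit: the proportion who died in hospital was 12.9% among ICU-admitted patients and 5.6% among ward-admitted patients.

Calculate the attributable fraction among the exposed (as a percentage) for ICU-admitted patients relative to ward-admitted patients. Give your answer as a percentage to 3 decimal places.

AR% = (0.1290 − 0.0560) / 0.1290 = 0.5659 → 56.589%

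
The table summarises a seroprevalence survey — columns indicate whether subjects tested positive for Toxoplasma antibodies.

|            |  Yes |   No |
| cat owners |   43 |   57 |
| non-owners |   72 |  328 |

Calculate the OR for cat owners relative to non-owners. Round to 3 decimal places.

OR = (43 × 328) / (57 × 72) = 14104/4104 ≈ 3.437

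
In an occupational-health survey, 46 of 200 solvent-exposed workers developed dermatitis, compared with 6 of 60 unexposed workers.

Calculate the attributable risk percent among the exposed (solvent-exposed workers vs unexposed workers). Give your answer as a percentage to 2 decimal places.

56.52%

risk, solvent-exposed workers = 46/200 = 0.2300
risk, unexposed workers = 6/60 = 0.1000
AR% = (0.2300 − 0.1000) / 0.2300 = 0.5652 → 56.52%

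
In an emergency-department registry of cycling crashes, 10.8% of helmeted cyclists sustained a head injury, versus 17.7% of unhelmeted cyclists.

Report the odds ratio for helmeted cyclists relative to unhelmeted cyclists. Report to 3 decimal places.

odds, helmeted cyclists = 0.1080/0.8920 = 0.1211
odds, unhelmeted cyclists = 0.1770/0.8230 = 0.2151
OR = 0.1211 / 0.2151 = 0.563

OR = 0.563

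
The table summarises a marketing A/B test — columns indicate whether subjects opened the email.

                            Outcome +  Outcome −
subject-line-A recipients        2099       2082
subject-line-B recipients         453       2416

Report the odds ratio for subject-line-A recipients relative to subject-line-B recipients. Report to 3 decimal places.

OR = (2099 × 2416) / (2082 × 453) = 5071184/943146 ≈ 5.377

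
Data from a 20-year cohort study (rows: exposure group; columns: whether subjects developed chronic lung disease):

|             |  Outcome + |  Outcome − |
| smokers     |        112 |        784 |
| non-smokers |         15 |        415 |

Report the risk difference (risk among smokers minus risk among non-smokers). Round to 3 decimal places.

RD: 0.090

risk, smokers = 112/896 = 0.12500
risk, non-smokers = 15/430 = 0.03488
risk difference = 0.12500 − 0.03488 = 0.090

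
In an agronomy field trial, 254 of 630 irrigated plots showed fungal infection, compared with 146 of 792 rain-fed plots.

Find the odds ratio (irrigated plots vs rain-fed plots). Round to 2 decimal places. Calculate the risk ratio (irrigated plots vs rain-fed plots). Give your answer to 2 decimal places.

odds, irrigated plots = 254/376 = 0.6755
odds, rain-fed plots = 146/646 = 0.2260
OR = 0.6755 / 0.2260 = 2.99
risk, irrigated plots = 254/630 = 0.4032
risk, rain-fed plots = 146/792 = 0.1843
RR = 0.4032 / 0.1843 = 2.19

OR = 2.99; RR = 2.19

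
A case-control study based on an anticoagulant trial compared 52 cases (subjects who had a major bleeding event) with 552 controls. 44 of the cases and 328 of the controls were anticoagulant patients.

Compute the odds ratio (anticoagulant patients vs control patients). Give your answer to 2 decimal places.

OR = (44 × 224) / (328 × 8) = 9856/2624 ≈ 3.76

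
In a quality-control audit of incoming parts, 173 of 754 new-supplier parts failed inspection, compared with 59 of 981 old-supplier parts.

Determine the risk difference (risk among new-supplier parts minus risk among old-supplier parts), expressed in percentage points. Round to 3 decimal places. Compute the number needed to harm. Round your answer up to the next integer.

RD = 16.930; NNH = 6

risk, new-supplier parts = 173/754 = 0.2294
risk, old-supplier parts = 59/981 = 0.0601
risk difference = 0.2294 − 0.0601 = 0.1693 → 16.930 percentage points
absolute risk difference = 0.169300
1 / 0.169300 = 5.907 → round up → 6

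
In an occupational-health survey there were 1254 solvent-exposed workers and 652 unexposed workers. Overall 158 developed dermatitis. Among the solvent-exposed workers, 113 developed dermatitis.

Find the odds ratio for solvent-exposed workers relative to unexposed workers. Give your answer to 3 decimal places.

OR: 1.336

solvent-exposed workers without the outcome: 1254 − 113 = 1141
unexposed workers with the outcome: 158 − 113 = 45
unexposed workers without the outcome: 652 − 45 = 607
OR = (113 × 607) / (1141 × 45) = 68591/51345 ≈ 1.336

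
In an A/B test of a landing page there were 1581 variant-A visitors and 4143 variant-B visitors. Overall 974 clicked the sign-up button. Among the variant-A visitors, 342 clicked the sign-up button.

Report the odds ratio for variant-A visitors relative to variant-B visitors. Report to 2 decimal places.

1.53

variant-A visitors without the outcome: 1581 − 342 = 1239
variant-B visitors with the outcome: 974 − 342 = 632
variant-B visitors without the outcome: 4143 − 632 = 3511
odds, variant-A visitors = 342/1239 = 0.2760
odds, variant-B visitors = 632/3511 = 0.1800
OR = 0.2760 / 0.1800 = 1.53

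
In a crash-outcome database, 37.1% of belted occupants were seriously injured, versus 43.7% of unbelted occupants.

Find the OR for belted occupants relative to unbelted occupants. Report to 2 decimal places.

odds, belted occupants = 0.3710/0.6290 = 0.5898
odds, unbelted occupants = 0.4370/0.5630 = 0.7762
OR = 0.5898 / 0.7762 = 0.76

OR: 0.76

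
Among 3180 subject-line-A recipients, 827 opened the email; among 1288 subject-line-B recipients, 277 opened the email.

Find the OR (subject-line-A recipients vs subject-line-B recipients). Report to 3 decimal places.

OR = (827 × 1011) / (2353 × 277) = 836097/651781 ≈ 1.283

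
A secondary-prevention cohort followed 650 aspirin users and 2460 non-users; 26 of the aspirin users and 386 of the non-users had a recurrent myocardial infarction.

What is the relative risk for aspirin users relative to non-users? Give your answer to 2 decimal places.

risk, aspirin users = 26/650 = 0.04000
risk, non-users = 386/2460 = 0.15691
RR = 0.04000 / 0.15691 = 0.25

0.25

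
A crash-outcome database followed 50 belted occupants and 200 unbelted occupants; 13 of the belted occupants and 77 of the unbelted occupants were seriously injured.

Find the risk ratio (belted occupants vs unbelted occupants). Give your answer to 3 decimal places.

RR: 0.675

risk, belted occupants = 13/50 = 0.2600
risk, unbelted occupants = 77/200 = 0.3850
RR = 0.2600 / 0.3850 = 0.675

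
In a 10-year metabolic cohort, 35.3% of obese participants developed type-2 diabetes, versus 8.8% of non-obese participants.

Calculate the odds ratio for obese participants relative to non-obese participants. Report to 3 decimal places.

odds, obese participants = 0.3530/0.6470 = 0.5456
odds, non-obese participants = 0.0880/0.9120 = 0.0965
OR = 0.5456 / 0.0965 = 5.654

OR = 5.654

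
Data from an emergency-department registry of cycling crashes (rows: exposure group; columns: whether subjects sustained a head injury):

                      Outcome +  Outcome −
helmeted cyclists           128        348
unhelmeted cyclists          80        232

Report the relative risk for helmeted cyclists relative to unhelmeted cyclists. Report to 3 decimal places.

RR ≈ 1.049

risk, helmeted cyclists = 128/476 = 0.2689
risk, unhelmeted cyclists = 80/312 = 0.2564
RR = 0.2689 / 0.2564 = 1.049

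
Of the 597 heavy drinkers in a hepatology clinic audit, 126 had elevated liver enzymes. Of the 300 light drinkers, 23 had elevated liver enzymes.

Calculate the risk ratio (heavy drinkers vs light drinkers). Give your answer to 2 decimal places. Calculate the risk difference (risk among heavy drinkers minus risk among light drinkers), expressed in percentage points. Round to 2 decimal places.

risk, heavy drinkers = 126/597 = 0.2111
risk, light drinkers = 23/300 = 0.0767
RR = 0.2111 / 0.0767 = 2.75
risk difference = 0.2111 − 0.0767 = 0.1344 → 13.44 percentage points

RR = 2.75; RD = 13.44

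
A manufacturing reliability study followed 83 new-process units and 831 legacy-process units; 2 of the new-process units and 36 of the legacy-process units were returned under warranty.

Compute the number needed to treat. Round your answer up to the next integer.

53

risk, new-process units = 2/83 = 0.024096
risk, legacy-process units = 36/831 = 0.043321
absolute risk difference = 0.019225
1 / 0.019225 = 52.016 → round up → 53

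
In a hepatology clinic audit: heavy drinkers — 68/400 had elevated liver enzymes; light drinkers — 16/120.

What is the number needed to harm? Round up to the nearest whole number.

28

risk, heavy drinkers = 68/400 = 0.170000
risk, light drinkers = 16/120 = 0.133333
absolute risk difference = 0.036667
1 / 0.036667 = 27.272 → round up → 28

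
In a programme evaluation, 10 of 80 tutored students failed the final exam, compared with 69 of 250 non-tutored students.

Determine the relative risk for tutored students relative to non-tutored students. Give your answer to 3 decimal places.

0.453

risk, tutored students = 10/80 = 0.1250
risk, non-tutored students = 69/250 = 0.2760
RR = 0.1250 / 0.2760 = 0.453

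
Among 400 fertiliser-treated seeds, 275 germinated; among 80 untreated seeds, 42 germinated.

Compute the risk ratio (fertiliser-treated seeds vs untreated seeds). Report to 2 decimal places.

RR: 1.31

risk, fertiliser-treated seeds = 275/400 = 0.6875
risk, untreated seeds = 42/80 = 0.5250
RR = 0.6875 / 0.5250 = 1.31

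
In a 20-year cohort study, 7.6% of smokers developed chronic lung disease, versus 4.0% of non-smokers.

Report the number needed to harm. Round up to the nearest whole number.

absolute risk difference = 0.036000
1 / 0.036000 = 27.778 → round up → 28

28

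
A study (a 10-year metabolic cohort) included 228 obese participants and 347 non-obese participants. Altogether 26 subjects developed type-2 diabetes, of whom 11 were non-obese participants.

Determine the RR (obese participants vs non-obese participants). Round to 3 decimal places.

2.075

obese participants with the outcome: 26 − 11 = 15
obese participants without the outcome: 228 − 15 = 213
non-obese participants without the outcome: 347 − 11 = 336
risk, obese participants = 15/228 = 0.06579
risk, non-obese participants = 11/347 = 0.03170
RR = 0.06579 / 0.03170 = 2.075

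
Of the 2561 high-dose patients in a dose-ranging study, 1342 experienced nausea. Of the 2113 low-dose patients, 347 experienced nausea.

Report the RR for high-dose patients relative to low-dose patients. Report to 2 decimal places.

RR: 3.19

risk, high-dose patients = 1342/2561 = 0.5240
risk, low-dose patients = 347/2113 = 0.1642
RR = 0.5240 / 0.1642 = 3.19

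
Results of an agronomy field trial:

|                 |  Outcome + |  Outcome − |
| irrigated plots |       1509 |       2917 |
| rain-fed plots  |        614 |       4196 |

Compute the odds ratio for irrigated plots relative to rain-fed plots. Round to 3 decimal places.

OR = (1509 × 4196) / (2917 × 614) = 6331764/1791038 ≈ 3.535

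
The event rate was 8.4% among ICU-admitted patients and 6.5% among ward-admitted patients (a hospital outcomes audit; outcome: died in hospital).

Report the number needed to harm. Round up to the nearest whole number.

absolute risk difference = 0.019000
1 / 0.019000 = 52.632 → round up → 53

NNH: 53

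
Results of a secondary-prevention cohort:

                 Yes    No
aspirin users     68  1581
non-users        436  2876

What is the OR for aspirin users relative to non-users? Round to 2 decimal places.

OR = (68 × 2876) / (1581 × 436) = 195568/689316 ≈ 0.28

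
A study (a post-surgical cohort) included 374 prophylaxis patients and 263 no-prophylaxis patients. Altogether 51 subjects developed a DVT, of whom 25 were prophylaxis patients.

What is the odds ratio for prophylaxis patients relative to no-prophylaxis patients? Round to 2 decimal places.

prophylaxis patients without the outcome: 374 − 25 = 349
no-prophylaxis patients with the outcome: 51 − 25 = 26
no-prophylaxis patients without the outcome: 263 − 26 = 237
odds, prophylaxis patients = 25/349 = 0.0716
odds, no-prophylaxis patients = 26/237 = 0.1097
OR = 0.0716 / 0.1097 = 0.65

0.65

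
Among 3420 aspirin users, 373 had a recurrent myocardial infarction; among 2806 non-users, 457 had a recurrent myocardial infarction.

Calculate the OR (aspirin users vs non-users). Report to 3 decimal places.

OR ≈ 0.629

odds, aspirin users = 373/3047 = 0.1224
odds, non-users = 457/2349 = 0.1946
OR = 0.1224 / 0.1946 = 0.629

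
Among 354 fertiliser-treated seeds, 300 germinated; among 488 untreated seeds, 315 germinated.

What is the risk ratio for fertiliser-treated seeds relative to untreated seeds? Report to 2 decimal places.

risk, fertiliser-treated seeds = 300/354 = 0.8475
risk, untreated seeds = 315/488 = 0.6455
RR = 0.8475 / 0.6455 = 1.31

RR: 1.31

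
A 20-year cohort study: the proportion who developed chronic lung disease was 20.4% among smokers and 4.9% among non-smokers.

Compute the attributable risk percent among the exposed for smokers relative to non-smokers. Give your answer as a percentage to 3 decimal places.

AR% = (0.20400 − 0.04900) / 0.20400 = 0.7598 → 75.980%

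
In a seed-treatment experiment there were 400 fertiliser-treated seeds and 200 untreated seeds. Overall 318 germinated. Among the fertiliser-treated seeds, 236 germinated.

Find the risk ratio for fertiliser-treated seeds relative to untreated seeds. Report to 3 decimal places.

fertiliser-treated seeds without the outcome: 400 − 236 = 164
untreated seeds with the outcome: 318 − 236 = 82
untreated seeds without the outcome: 200 − 82 = 118
risk, fertiliser-treated seeds = 236/400 = 0.5900
risk, untreated seeds = 82/200 = 0.4100
RR = 0.5900 / 0.4100 = 1.439

RR ≈ 1.439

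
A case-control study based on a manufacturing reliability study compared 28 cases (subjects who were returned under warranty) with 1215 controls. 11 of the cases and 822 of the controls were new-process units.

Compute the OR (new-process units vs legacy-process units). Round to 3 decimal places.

OR: 0.309

odds, new-process units = 11/822 = 0.01338
odds, legacy-process units = 17/393 = 0.04326
OR = 0.01338 / 0.04326 = 0.309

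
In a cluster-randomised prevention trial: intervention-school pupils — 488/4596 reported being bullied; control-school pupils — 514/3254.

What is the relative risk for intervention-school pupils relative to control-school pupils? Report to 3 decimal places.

risk, intervention-school pupils = 488/4596 = 0.1062
risk, control-school pupils = 514/3254 = 0.1580
RR = 0.1062 / 0.1580 = 0.672

0.672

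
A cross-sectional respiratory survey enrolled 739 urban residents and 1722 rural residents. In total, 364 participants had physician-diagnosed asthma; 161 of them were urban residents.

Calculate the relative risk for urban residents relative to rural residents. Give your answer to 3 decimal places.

urban residents without the outcome: 739 − 161 = 578
rural residents with the outcome: 364 − 161 = 203
rural residents without the outcome: 1722 − 203 = 1519
risk, urban residents = 161/739 = 0.2179
risk, rural residents = 203/1722 = 0.1179
RR = 0.2179 / 0.1179 = 1.848

1.848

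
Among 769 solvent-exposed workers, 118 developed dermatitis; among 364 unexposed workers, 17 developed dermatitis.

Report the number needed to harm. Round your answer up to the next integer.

risk, solvent-exposed workers = 118/769 = 0.153446
risk, unexposed workers = 17/364 = 0.046703
absolute risk difference = 0.106743
1 / 0.106743 = 9.368 → round up → 10

NNH ≈ 10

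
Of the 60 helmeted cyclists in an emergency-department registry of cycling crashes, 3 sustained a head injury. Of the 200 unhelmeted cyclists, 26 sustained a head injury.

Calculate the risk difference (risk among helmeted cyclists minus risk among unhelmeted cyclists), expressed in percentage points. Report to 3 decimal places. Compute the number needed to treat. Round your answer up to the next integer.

RD = -8.000; NNT = 13

risk, helmeted cyclists = 3/60 = 0.0500
risk, unhelmeted cyclists = 26/200 = 0.1300
risk difference = 0.0500 − 0.1300 = -0.0800 → -8.000 percentage points
absolute risk difference = 0.080000
1 / 0.080000 = 12.500 → round up → 13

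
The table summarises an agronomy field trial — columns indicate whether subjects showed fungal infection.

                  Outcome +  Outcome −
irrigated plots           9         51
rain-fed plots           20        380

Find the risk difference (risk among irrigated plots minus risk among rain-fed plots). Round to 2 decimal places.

RD: 0.10

risk, irrigated plots = 9/60 = 0.1500
risk, rain-fed plots = 20/400 = 0.0500
risk difference = 0.1500 − 0.0500 = 0.10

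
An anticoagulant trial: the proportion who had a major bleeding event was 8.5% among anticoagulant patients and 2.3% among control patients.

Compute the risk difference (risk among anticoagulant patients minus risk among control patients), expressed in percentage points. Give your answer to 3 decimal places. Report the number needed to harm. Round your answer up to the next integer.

RD = 6.200; NNH = 17

risk difference = 0.08500 − 0.02300 = 0.06200 → 6.200 percentage points
absolute risk difference = 0.062000
1 / 0.062000 = 16.129 → round up → 17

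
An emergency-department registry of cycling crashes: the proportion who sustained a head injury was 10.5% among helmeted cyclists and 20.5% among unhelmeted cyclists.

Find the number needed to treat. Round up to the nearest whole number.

absolute risk difference = 0.100000
1 / 0.100000 = 10.000 → round up → 10

NNT ≈ 10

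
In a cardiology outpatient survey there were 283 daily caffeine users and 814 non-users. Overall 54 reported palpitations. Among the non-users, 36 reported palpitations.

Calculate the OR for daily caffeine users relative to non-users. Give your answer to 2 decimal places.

OR ≈ 1.47

daily caffeine users with the outcome: 54 − 36 = 18
daily caffeine users without the outcome: 283 − 18 = 265
non-users without the outcome: 814 − 36 = 778
odds, daily caffeine users = 18/265 = 0.06792
odds, non-users = 36/778 = 0.04627
OR = 0.06792 / 0.04627 = 1.47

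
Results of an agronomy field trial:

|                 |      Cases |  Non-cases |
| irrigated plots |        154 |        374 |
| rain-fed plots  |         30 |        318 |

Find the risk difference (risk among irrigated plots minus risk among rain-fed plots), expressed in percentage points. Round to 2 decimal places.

risk, irrigated plots = 154/528 = 0.2917
risk, rain-fed plots = 30/348 = 0.0862
risk difference = 0.2917 − 0.0862 = 0.2055 → 20.55 percentage points

RD: 20.55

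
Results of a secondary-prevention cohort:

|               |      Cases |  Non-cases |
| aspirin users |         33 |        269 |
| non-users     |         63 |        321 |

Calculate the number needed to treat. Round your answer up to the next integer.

risk, aspirin users = 33/302 = 0.109272
risk, non-users = 63/384 = 0.164062
absolute risk difference = 0.054791
1 / 0.054791 = 18.251 → round up → 19

NNT: 19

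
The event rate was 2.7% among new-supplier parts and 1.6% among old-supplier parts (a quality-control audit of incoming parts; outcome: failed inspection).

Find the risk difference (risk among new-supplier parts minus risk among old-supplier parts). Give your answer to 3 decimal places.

risk difference = 0.02700 − 0.01600 = 0.011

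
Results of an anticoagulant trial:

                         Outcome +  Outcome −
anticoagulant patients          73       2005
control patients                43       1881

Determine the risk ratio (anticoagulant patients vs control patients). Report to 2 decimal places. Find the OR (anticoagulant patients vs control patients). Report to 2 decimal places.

risk, anticoagulant patients = 73/2078 = 0.03513
risk, control patients = 43/1924 = 0.02235
RR = 0.03513 / 0.02235 = 1.57
OR = (73 × 1881) / (2005 × 43) = 137313/86215 ≈ 1.59

RR = 1.57; OR = 1.59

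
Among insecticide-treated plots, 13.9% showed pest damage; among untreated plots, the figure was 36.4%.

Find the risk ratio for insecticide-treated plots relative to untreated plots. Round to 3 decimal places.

RR = 0.1390 / 0.3640 = 0.382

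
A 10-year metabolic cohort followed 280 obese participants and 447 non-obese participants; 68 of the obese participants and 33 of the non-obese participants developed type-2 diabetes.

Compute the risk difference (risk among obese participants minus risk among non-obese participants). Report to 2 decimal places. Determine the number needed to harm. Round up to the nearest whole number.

RD = 0.17; NNH = 6

risk, obese participants = 68/280 = 0.2429
risk, non-obese participants = 33/447 = 0.0738
risk difference = 0.2429 − 0.0738 = 0.17
absolute risk difference = 0.169032
1 / 0.169032 = 5.916 → round up → 6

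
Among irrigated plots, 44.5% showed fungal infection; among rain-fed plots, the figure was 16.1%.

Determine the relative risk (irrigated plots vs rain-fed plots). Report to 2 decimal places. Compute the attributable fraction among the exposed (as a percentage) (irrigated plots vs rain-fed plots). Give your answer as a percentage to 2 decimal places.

RR = 2.76; AR% = 63.82%

RR = 0.4450 / 0.1610 = 2.76
AR% = (0.4450 − 0.1610) / 0.4450 = 0.6382 → 63.82%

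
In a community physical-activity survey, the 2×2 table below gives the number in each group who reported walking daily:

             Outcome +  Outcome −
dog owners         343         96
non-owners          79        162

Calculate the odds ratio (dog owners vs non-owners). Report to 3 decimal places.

OR = (343 × 162) / (96 × 79) = 55566/7584 ≈ 7.327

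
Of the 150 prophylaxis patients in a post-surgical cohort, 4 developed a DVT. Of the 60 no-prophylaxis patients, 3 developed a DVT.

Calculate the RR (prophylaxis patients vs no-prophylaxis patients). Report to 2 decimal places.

0.53

risk, prophylaxis patients = 4/150 = 0.02667
risk, no-prophylaxis patients = 3/60 = 0.05000
RR = 0.02667 / 0.05000 = 0.53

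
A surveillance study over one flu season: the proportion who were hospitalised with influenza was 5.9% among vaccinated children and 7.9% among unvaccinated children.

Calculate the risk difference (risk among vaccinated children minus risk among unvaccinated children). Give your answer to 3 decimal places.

risk difference = 0.0590 − 0.0790 = -0.020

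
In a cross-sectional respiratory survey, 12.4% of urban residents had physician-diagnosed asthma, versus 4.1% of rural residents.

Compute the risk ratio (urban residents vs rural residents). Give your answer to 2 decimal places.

RR = 0.12400 / 0.04100 = 3.02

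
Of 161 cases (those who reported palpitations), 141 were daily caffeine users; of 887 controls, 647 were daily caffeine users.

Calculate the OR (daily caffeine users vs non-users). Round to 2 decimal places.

odds, daily caffeine users = 141/647 = 0.2179
odds, non-users = 20/240 = 0.0833
OR = 0.2179 / 0.0833 = 2.62

OR: 2.62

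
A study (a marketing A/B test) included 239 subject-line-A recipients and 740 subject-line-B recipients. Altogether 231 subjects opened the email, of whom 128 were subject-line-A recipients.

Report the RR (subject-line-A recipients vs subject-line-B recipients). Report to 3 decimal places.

subject-line-A recipients without the outcome: 239 − 128 = 111
subject-line-B recipients with the outcome: 231 − 128 = 103
subject-line-B recipients without the outcome: 740 − 103 = 637
risk, subject-line-A recipients = 128/239 = 0.5356
risk, subject-line-B recipients = 103/740 = 0.1392
RR = 0.5356 / 0.1392 = 3.848

3.848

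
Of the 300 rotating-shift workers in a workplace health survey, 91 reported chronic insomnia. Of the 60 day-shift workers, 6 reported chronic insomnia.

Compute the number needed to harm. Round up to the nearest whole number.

risk, rotating-shift workers = 91/300 = 0.303333
risk, day-shift workers = 6/60 = 0.100000
absolute risk difference = 0.203333
1 / 0.203333 = 4.918 → round up → 5

5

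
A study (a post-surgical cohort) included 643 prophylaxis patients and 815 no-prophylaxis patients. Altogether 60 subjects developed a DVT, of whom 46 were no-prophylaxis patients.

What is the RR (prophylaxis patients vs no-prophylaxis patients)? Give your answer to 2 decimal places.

prophylaxis patients with the outcome: 60 − 46 = 14
prophylaxis patients without the outcome: 643 − 14 = 629
no-prophylaxis patients without the outcome: 815 − 46 = 769
risk, prophylaxis patients = 14/643 = 0.02177
risk, no-prophylaxis patients = 46/815 = 0.05644
RR = 0.02177 / 0.05644 = 0.39

RR ≈ 0.39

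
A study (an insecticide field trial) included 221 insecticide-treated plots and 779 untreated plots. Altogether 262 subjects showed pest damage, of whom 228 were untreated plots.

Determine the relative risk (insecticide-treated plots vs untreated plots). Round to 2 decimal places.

RR = 0.53

insecticide-treated plots with the outcome: 262 − 228 = 34
insecticide-treated plots without the outcome: 221 − 34 = 187
untreated plots without the outcome: 779 − 228 = 551
risk, insecticide-treated plots = 34/221 = 0.1538
risk, untreated plots = 228/779 = 0.2927
RR = 0.1538 / 0.2927 = 0.53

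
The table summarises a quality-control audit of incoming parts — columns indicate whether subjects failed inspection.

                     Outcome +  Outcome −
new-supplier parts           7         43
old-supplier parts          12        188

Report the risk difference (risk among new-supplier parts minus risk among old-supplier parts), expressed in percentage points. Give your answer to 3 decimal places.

risk, new-supplier parts = 7/50 = 0.1400
risk, old-supplier parts = 12/200 = 0.0600
risk difference = 0.1400 − 0.0600 = 0.0800 → 8.000 percentage points

8.000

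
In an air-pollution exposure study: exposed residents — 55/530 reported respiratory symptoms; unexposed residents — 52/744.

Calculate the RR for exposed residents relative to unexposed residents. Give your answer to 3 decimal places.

RR = 1.485

risk, exposed residents = 55/530 = 0.1038
risk, unexposed residents = 52/744 = 0.0699
RR = 0.1038 / 0.0699 = 1.485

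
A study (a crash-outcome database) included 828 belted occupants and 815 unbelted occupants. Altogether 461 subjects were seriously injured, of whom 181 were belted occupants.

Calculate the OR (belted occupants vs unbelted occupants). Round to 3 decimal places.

belted occupants without the outcome: 828 − 181 = 647
unbelted occupants with the outcome: 461 − 181 = 280
unbelted occupants without the outcome: 815 − 280 = 535
OR = (181 × 535) / (647 × 280) = 96835/181160 ≈ 0.535

OR ≈ 0.535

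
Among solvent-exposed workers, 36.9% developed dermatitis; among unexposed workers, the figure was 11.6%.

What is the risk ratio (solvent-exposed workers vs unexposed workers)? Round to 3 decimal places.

RR = 0.3690 / 0.1160 = 3.181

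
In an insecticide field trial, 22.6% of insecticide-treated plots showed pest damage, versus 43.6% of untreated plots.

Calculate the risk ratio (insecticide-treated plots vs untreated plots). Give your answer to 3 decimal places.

RR = 0.2260 / 0.4360 = 0.518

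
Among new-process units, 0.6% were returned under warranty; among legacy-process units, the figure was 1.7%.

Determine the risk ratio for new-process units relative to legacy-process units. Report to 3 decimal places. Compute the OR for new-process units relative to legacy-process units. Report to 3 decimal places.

RR = 0.353; OR = 0.349

RR = 0.00600 / 0.01700 = 0.353
odds, new-process units = 0.00600/0.99400 = 0.00604
odds, legacy-process units = 0.01700/0.98300 = 0.01729
OR = 0.00604 / 0.01729 = 0.349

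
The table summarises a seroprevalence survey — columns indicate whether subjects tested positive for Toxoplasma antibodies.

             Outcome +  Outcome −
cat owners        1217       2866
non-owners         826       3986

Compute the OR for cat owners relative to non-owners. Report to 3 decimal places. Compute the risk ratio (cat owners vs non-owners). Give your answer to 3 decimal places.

OR = (1217 × 3986) / (2866 × 826) = 4850962/2367316 ≈ 2.049
risk, cat owners = 1217/4083 = 0.2981
risk, non-owners = 826/4812 = 0.1717
RR = 0.2981 / 0.1717 = 1.736

OR = 2.049; RR = 1.736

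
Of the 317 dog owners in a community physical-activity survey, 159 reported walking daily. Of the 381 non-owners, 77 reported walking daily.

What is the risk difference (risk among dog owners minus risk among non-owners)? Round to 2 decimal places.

0.30

risk, dog owners = 159/317 = 0.5016
risk, non-owners = 77/381 = 0.2021
risk difference = 0.5016 − 0.2021 = 0.30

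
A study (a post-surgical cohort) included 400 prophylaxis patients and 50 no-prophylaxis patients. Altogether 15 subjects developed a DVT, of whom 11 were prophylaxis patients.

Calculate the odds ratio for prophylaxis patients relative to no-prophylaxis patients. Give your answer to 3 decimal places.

0.325

prophylaxis patients without the outcome: 400 − 11 = 389
no-prophylaxis patients with the outcome: 15 − 11 = 4
no-prophylaxis patients without the outcome: 50 − 4 = 46
OR = (11 × 46) / (389 × 4) = 506/1556 ≈ 0.325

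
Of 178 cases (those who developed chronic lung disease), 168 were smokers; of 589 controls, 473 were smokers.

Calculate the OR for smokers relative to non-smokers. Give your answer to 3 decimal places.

OR = (168 × 116) / (473 × 10) = 19488/4730 ≈ 4.120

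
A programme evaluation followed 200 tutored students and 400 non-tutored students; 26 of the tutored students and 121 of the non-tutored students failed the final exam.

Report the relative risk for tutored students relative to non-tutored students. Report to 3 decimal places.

0.430

risk, tutored students = 26/200 = 0.1300
risk, non-tutored students = 121/400 = 0.3025
RR = 0.1300 / 0.3025 = 0.430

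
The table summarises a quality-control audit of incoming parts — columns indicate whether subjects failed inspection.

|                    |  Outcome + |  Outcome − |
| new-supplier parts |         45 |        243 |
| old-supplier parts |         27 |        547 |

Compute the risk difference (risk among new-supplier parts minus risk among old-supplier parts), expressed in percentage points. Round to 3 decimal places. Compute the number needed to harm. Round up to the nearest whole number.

risk, new-supplier parts = 45/288 = 0.15625
risk, old-supplier parts = 27/574 = 0.04704
risk difference = 0.15625 − 0.04704 = 0.10921 → 10.921 percentage points
absolute risk difference = 0.109212
1 / 0.109212 = 9.157 → round up → 10

RD = 10.921; NNH = 10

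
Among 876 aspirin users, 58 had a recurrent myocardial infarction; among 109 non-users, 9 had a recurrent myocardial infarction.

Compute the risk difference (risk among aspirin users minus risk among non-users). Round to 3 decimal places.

RD: -0.016

risk, aspirin users = 58/876 = 0.0662
risk, non-users = 9/109 = 0.0826
risk difference = 0.0662 − 0.0826 = -0.016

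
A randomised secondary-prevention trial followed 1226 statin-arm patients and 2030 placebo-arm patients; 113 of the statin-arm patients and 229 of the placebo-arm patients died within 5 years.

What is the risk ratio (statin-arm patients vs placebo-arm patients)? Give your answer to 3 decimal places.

risk, statin-arm patients = 113/1226 = 0.0922
risk, placebo-arm patients = 229/2030 = 0.1128
RR = 0.0922 / 0.1128 = 0.817

RR: 0.817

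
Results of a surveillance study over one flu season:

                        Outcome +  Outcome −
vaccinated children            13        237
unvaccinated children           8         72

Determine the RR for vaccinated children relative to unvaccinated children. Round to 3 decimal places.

risk, vaccinated children = 13/250 = 0.0520
risk, unvaccinated children = 8/80 = 0.1000
RR = 0.0520 / 0.1000 = 0.520

RR ≈ 0.520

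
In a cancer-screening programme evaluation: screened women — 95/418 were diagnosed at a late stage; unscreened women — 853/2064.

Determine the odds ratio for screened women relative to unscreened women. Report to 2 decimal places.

OR = (95 × 1211) / (323 × 853) = 115045/275519 ≈ 0.42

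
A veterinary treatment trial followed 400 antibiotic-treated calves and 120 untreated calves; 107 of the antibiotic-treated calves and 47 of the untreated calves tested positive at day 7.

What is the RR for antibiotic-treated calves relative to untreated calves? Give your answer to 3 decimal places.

RR ≈ 0.683

risk, antibiotic-treated calves = 107/400 = 0.2675
risk, untreated calves = 47/120 = 0.3917
RR = 0.2675 / 0.3917 = 0.683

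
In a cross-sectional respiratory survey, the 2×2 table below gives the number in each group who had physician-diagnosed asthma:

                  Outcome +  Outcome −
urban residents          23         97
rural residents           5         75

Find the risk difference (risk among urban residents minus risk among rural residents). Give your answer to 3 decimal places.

RD = 0.129

risk, urban residents = 23/120 = 0.1917
risk, rural residents = 5/80 = 0.0625
risk difference = 0.1917 − 0.0625 = 0.129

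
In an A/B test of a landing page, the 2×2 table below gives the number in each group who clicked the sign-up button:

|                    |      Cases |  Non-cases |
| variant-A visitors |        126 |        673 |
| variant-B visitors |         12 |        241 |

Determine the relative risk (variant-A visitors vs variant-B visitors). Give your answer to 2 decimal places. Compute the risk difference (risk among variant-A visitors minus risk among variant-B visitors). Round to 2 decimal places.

RR = 3.32; RD = 0.11

risk, variant-A visitors = 126/799 = 0.15770
risk, variant-B visitors = 12/253 = 0.04743
RR = 0.15770 / 0.04743 = 3.32
risk difference = 0.15770 − 0.04743 = 0.11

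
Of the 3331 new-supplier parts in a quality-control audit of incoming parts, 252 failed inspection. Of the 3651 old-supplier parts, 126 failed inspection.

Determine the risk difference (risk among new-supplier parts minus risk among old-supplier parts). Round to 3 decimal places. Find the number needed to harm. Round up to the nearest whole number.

risk, new-supplier parts = 252/3331 = 0.07565
risk, old-supplier parts = 126/3651 = 0.03451
risk difference = 0.07565 − 0.03451 = 0.041
absolute risk difference = 0.041142
1 / 0.041142 = 24.306 → round up → 25

RD = 0.041; NNH = 25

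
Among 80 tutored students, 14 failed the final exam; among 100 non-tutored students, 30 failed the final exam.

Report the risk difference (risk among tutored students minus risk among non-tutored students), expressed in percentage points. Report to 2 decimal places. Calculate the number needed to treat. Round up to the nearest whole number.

risk, tutored students = 14/80 = 0.1750
risk, non-tutored students = 30/100 = 0.3000
risk difference = 0.1750 − 0.3000 = -0.1250 → -12.50 percentage points
absolute risk difference = 0.125000
1 / 0.125000 = 8.000 → round up → 8

RD = -12.50; NNT = 8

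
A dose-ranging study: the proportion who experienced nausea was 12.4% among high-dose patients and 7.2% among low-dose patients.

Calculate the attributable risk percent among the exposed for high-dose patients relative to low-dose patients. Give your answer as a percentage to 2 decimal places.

AR% = (0.1240 − 0.0720) / 0.1240 = 0.4194 → 41.94%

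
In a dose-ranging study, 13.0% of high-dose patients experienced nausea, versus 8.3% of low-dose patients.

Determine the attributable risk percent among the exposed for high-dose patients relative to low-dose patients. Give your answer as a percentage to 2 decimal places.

AR% = (0.1300 − 0.0830) / 0.1300 = 0.3615 → 36.15%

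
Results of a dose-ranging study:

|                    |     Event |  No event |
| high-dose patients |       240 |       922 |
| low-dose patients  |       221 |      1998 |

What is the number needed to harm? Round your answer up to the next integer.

10

risk, high-dose patients = 240/1162 = 0.206540
risk, low-dose patients = 221/2219 = 0.099594
absolute risk difference = 0.106946
1 / 0.106946 = 9.351 → round up → 10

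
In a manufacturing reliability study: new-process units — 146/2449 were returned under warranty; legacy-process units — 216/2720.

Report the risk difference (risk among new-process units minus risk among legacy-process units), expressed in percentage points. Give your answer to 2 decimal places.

risk, new-process units = 146/2449 = 0.0596
risk, legacy-process units = 216/2720 = 0.0794
risk difference = 0.0596 − 0.0794 = -0.0198 → -1.98 percentage points

RD: -1.98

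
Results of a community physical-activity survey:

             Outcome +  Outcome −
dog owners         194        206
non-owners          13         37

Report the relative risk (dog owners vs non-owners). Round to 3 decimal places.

1.865

risk, dog owners = 194/400 = 0.4850
risk, non-owners = 13/50 = 0.2600
RR = 0.4850 / 0.2600 = 1.865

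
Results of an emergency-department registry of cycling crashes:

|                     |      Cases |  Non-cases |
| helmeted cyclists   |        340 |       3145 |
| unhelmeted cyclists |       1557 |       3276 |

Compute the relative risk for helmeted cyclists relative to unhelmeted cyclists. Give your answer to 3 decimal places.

0.303

risk, helmeted cyclists = 340/3485 = 0.0976
risk, unhelmeted cyclists = 1557/4833 = 0.3222
RR = 0.0976 / 0.3222 = 0.303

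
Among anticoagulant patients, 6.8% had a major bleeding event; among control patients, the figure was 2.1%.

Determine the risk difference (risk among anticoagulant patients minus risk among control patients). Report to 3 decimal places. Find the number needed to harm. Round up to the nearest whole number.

risk difference = 0.06800 − 0.02100 = 0.047
absolute risk difference = 0.047000
1 / 0.047000 = 21.277 → round up → 22

RD = 0.047; NNH = 22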